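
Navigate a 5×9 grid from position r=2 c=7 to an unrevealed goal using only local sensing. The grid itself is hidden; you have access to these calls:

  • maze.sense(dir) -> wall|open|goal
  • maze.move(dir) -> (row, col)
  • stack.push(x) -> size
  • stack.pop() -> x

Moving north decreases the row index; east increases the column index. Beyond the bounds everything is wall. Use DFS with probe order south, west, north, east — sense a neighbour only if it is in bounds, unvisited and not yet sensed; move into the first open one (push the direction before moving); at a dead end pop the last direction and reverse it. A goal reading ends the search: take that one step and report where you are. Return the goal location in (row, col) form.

-- 1. maze.sense(dir='south') ~> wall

-- 2. maze.sense(dir='west') ~> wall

-- 3. maze.sense(dir='north') ~> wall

-- 4. maze.sense(dir='east') ~> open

-- 5. stack.push(x='east') ~> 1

-- 6. maze.move(dir='east') ~> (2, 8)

-- 7. maze.sense(dir='south') ~> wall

-- 8. maze.sense(dir='north') ~> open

-- 9. stack.push(x='north') ~> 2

-- 10. maze.move(dir='north') ~> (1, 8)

-- 11. maze.sense(dir='north') ~> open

-- 12. stack.push(x='north') ~> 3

-- 13. maze.move(dir='north') ~> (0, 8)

-- 14. maze.sense(dir='west') ~> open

-- 15. stack.push(x='west') ~> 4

-- 16. maze.move(dir='west') ~> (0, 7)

-- 17. maze.sense(dir='west') ~> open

-- 18. stack.push(x='west') ~> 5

-- 19. maze.move(dir='west') ~> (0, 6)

-- 20. maze.sense(dir='south') ~> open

-- 21. stack.push(x='south') ~> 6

-- 22. maze.move(dir='south') ~> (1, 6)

-- 23. maze.sense(dir='west') ~> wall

-- 24. stack.pop() ~> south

-- 25. maze.move(dir='north') ~> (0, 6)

-- 26. maze.sense(dir='west') ~> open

-- 27. stack.push(x='west') ~> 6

-- 28. maze.move(dir='west') ~> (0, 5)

-- 29. maze.sense(dir='west') ~> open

-- 30. stack.push(x='west') ~> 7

-- 31. maze.move(dir='west') ~> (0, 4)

-- 32. maze.sense(dir='south') ~> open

-- 33. stack.push(x='south') ~> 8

-- 34. maze.move(dir='south') ~> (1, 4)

-- 35. maze.sense(dir='south') ~> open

-- 36. stack.push(x='south') ~> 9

-- 37. maze.move(dir='south') ~> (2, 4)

-- 38. maze.sense(dir='south') ~> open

-- 39. stack.push(x='south') ~> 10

-- 40. maze.move(dir='south') ~> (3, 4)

-- 41. maze.sense(dir='south') ~> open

-- 42. stack.push(x='south') ~> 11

-- 43. maze.move(dir='south') ~> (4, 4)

-- 44. maze.sense(dir='west') ~> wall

-- 45. maze.sense(dir='east') ~> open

-- 46. stack.push(x='east') ~> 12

-- 47. maze.move(dir='east') ~> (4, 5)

-- 48. maze.sense(dir='north') ~> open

-- 49. stack.push(x='north') ~> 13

-- 50. maze.move(dir='north') ~> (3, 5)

-- 51. maze.sense(dir='north') ~> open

-- 52. stack.push(x='north') ~> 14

-- 53. maze.move(dir='north') ~> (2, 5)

-- 54. stack.pop() ~> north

-- 55. maze.move(dir='south') ~> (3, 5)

-- 56. maze.sense(dir='east') ~> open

-- 57. stack.push(x='east') ~> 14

-- 58. maze.move(dir='east') ~> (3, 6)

-- 59. maze.sense(dir='south') ~> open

-- 60. stack.push(x='south') ~> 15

-- 61. maze.move(dir='south') ~> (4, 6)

-- 62. maze.sense(dir='east') ~> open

-- 63. stack.push(x='east') ~> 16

-- 64. maze.move(dir='east') ~> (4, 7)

-- 65. maze.sense(dir='east') ~> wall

-- 66. stack.pop() ~> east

-- 67. maze.move(dir='west') ~> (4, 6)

-- 68. stack.pop() ~> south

-- 69. maze.move(dir='north') ~> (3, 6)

-- 70. stack.pop() ~> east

-- 71. maze.move(dir='west') ~> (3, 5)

-- 72. stack.pop() ~> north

-- 73. maze.move(dir='south') ~> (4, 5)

-- 74. stack.pop() ~> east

-- 75. maze.move(dir='west') ~> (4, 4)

-- 76. stack.pop() ~> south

-- 77. maze.move(dir='north') ~> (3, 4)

-- 78. maze.sense(dir='west') ~> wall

-- 79. stack.pop() ~> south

-- 80. maze.move(dir='north') ~> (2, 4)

-- 81. maze.sense(dir='west') ~> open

-- 82. stack.push(x='west') ~> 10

-- 83. maze.move(dir='west') ~> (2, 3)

-- 84. maze.sense(dir='west') ~> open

-- 85. stack.push(x='west') ~> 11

-- 86. maze.move(dir='west') ~> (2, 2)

-- 87. maze.sense(dir='south') ~> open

-- 88. stack.push(x='south') ~> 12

-- 89. maze.move(dir='south') ~> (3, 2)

-- 90. maze.sense(dir='south') ~> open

-- 91. stack.push(x='south') ~> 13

-- 92. maze.move(dir='south') ~> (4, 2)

-- 93. maze.sense(dir='west') ~> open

-- 94. stack.push(x='west') ~> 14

-- 95. maze.move(dir='west') ~> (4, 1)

-- 96. maze.sense(dir='west') ~> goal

-- 97. maze.move(dir='west') ~> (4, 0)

Answer: (4, 0)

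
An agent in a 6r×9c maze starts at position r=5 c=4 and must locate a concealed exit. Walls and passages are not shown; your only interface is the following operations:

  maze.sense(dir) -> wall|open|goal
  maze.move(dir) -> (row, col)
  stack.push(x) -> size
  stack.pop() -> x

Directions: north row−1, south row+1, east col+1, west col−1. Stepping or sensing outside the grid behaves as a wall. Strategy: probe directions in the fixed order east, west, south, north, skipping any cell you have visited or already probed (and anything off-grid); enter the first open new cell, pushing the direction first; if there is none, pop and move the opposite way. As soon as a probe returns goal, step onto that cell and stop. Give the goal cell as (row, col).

$ maze.sense dir: east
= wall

$ maze.sense dir: west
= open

$ stack.push x: west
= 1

$ maze.move dir: west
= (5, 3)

$ maze.sense dir: west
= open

$ stack.push x: west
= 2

$ maze.move dir: west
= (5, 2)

$ maze.sense dir: west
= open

$ stack.push x: west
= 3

$ maze.move dir: west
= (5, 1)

$ maze.sense dir: west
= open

$ stack.push x: west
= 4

$ maze.move dir: west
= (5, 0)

$ maze.sense dir: north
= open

$ stack.push x: north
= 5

$ maze.move dir: north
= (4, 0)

$ maze.sense dir: east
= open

$ stack.push x: east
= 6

$ maze.move dir: east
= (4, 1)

$ maze.sense dir: east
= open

$ stack.push x: east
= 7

$ maze.move dir: east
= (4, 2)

$ maze.sense dir: east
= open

$ stack.push x: east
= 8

$ maze.move dir: east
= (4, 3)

$ maze.sense dir: east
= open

$ stack.push x: east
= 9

$ maze.move dir: east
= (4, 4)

$ maze.sense dir: east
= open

$ stack.push x: east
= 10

$ maze.move dir: east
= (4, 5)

$ maze.sense dir: east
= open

$ stack.push x: east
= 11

$ maze.move dir: east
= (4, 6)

$ maze.sense dir: east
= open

$ stack.push x: east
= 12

$ maze.move dir: east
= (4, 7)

$ maze.sense dir: east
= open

$ stack.push x: east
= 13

$ maze.move dir: east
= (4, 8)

$ maze.sense dir: south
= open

$ stack.push x: south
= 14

$ maze.move dir: south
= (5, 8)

$ maze.sense dir: west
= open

$ stack.push x: west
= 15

$ maze.move dir: west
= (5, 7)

$ maze.sense dir: west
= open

$ stack.push x: west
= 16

$ maze.move dir: west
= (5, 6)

$ stack.pop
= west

$ maze.move dir: east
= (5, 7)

$ stack.pop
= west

$ maze.move dir: east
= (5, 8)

$ stack.pop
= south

$ maze.move dir: north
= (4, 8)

$ maze.sense dir: north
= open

$ stack.push x: north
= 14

$ maze.move dir: north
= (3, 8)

$ maze.sense dir: west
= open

$ stack.push x: west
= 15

$ maze.move dir: west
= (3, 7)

$ maze.sense dir: west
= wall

$ maze.sense dir: north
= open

$ stack.push x: north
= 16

$ maze.move dir: north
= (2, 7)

$ maze.sense dir: east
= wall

$ maze.sense dir: west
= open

$ stack.push x: west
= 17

$ maze.move dir: west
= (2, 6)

$ maze.sense dir: west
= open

$ stack.push x: west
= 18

$ maze.move dir: west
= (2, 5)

$ maze.sense dir: west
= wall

$ maze.sense dir: south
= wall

$ maze.sense dir: north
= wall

$ stack.pop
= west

$ maze.move dir: east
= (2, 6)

$ maze.sense dir: north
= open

$ stack.push x: north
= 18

$ maze.move dir: north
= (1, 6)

$ maze.sense dir: east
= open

$ stack.push x: east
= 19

$ maze.move dir: east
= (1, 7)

$ maze.sense dir: east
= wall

$ maze.sense dir: north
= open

$ stack.push x: north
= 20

$ maze.move dir: north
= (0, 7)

$ maze.sense dir: east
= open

$ stack.push x: east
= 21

$ maze.move dir: east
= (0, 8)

$ stack.pop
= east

$ maze.move dir: west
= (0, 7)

$ maze.sense dir: west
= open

$ stack.push x: west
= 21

$ maze.move dir: west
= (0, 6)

$ maze.sense dir: west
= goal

$ maze.move dir: west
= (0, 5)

Answer: (0, 5)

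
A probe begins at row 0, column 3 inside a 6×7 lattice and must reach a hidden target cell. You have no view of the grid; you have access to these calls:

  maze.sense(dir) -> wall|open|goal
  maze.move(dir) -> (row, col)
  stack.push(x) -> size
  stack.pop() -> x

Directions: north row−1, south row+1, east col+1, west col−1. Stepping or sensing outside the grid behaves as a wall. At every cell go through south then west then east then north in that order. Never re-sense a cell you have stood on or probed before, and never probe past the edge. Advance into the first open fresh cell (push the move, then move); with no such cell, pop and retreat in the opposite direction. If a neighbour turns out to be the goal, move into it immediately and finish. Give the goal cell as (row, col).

I call maze.sense on dir='south', — result: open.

Next I call stack.push on x='south', and see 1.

Next I call maze.move on dir='south', and observe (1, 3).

Then maze.sense on dir='south', — result: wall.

I run maze.sense on dir='west', giving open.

Invoking stack.push on x='west', and observe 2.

Invoking maze.move on dir='west', and get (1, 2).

Then maze.sense on dir='south', and observe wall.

I run maze.sense on dir='west', which returns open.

I run stack.push on x='west', — result: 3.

I try maze.move on dir='west', and observe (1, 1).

Next I call maze.sense on dir='south', giving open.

Then stack.push on x='south', giving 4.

Invoking maze.move on dir='south', → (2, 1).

I run maze.sense on dir='south', giving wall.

Calling maze.sense on dir='west', giving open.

I call stack.push on x='west', and see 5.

I use maze.move on dir='west', → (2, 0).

I invoke maze.sense on dir='south', : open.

Then stack.push on x='south', — result: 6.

I run maze.move on dir='south', and see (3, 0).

I use maze.sense on dir='south', and see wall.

Using stack.pop(), and get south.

I use maze.move on dir='north', → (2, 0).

Next I call maze.sense on dir='north', : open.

I use stack.push on x='north', yielding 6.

Then maze.move on dir='north', and observe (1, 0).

I invoke maze.sense on dir='north', and get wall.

I invoke stack.pop(), — result: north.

Now I run maze.move on dir='south', and observe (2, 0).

Using stack.pop, → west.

I call maze.move on dir='east', yielding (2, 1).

I use stack.pop(), and see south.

Using maze.move on dir='north', and get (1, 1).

I run maze.sense on dir='north', — result: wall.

I use stack.pop(), : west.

Now I run maze.move on dir='east', — result: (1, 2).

I call maze.sense on dir='north', yielding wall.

Using stack.pop, giving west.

Then maze.move on dir='east', and observe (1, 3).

Then maze.sense on dir='east', and get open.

Calling stack.push on x='east', and see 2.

I use maze.move on dir='east', which returns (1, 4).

Calling maze.sense on dir='south', and see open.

I call stack.push on x='south', and get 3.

Calling maze.move on dir='south', and see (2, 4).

Now I run maze.sense on dir='south', and get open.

Calling stack.push on x='south', → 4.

Now I run maze.move on dir='south', — result: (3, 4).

Invoking maze.sense on dir='south', : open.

Then stack.push on x='south', — result: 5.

Next I call maze.move on dir='south', and get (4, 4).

Now I run maze.sense on dir='south', giving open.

Now I run stack.push on x='south', — result: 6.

I invoke maze.move on dir='south', — result: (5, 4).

Then maze.sense on dir='west', and see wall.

I invoke maze.sense on dir='east', — result: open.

I call stack.push on x='east', yielding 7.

Then maze.move on dir='east', yielding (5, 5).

Invoking maze.sense on dir='east', yielding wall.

Next I call maze.sense on dir='north', and get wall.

I try stack.pop(), and get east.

Calling maze.move on dir='west', giving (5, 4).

Calling stack.pop(), and observe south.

Next I call maze.move on dir='north', and observe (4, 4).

I call maze.sense on dir='west', giving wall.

Calling stack.pop, — result: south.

I call maze.move on dir='north', — result: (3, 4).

Using maze.sense on dir='west', and observe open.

I call stack.push on x='west', giving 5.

I run maze.move on dir='west', and observe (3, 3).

Next I call maze.sense on dir='west', which returns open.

I try stack.push on x='west', and see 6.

I use maze.move on dir='west', yielding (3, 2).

I use maze.sense on dir='south', and observe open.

I run stack.push on x='south', and see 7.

Using maze.move on dir='south', and get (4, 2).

Now I run maze.sense on dir='south', which returns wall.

I try maze.sense on dir='west', : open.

I invoke stack.push on x='west', — result: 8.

I use maze.move on dir='west', — result: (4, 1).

Invoking maze.sense on dir='south', which returns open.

I run stack.push on x='south', — result: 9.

Next I call maze.move on dir='south', and observe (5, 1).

Invoking maze.sense on dir='west', and get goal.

Now I run maze.move on dir='west', and see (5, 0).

Answer: (5, 0)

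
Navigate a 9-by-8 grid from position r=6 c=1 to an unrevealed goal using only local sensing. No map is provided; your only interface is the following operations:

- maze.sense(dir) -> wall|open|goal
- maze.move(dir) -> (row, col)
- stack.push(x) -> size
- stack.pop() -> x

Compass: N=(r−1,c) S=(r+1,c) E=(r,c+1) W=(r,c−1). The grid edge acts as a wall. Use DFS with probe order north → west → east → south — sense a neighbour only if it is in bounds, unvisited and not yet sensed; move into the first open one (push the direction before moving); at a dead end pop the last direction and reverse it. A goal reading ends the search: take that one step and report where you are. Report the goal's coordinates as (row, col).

I use maze.sense passing dir: north, and see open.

Invoking stack.push passing x: north, → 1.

Using maze.move passing dir: north, → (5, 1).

I run maze.sense passing dir: north, and see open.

I use stack.push passing x: north, which returns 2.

Now I run maze.move passing dir: north, and get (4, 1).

I run maze.sense passing dir: north, and observe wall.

I use maze.sense passing dir: west, yielding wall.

I try maze.sense passing dir: east, and see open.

I try stack.push passing x: east, giving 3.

I run maze.move passing dir: east, and see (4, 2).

I call maze.sense passing dir: north, : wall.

I use maze.sense passing dir: east, : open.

Using stack.push passing x: east, yielding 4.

I call maze.move passing dir: east, : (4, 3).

Calling maze.sense passing dir: north, and observe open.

I try stack.push passing x: north, and see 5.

I run maze.move passing dir: north, and observe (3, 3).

I use maze.sense passing dir: north, : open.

Invoking stack.push passing x: north, and see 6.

I try maze.move passing dir: north, → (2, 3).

I try maze.sense passing dir: north, and see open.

I invoke stack.push passing x: north, which returns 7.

Using maze.move passing dir: north, and see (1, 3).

I try maze.sense passing dir: north, : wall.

Using maze.sense passing dir: west, which returns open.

Now I run stack.push passing x: west, — result: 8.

I invoke maze.move passing dir: west, yielding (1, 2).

Calling maze.sense passing dir: north, which returns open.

I call stack.push passing x: north, and see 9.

I try maze.move passing dir: north, and observe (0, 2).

I try maze.sense passing dir: west, and get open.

I run stack.push passing x: west, and get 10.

I use maze.move passing dir: west, which returns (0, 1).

I invoke maze.sense passing dir: west, → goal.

Invoking maze.move passing dir: west, and see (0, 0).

Answer: (0, 0)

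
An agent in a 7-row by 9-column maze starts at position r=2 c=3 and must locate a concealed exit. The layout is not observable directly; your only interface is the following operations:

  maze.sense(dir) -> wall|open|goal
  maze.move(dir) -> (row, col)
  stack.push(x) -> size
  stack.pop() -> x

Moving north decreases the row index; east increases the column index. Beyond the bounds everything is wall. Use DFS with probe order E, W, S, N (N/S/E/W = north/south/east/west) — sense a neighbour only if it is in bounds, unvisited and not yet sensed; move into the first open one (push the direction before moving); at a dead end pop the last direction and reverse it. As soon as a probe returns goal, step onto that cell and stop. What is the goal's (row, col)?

I call maze.sense(east), giving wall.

Next I call maze.sense(west), and see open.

Invoking stack.push(west), → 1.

I run maze.move(west), yielding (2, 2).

I try maze.sense(west), and see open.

I try stack.push(west), and get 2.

Next I call maze.move(west), → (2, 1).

I call maze.sense(west), giving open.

I use stack.push(west), and get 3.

I invoke maze.move(west), → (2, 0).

I run maze.sense(south), and observe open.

I try stack.push(south), giving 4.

I run maze.move(south), — result: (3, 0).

Next I call maze.sense(east), which returns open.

I call stack.push(east), and get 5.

Now I run maze.move(east), and observe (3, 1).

Calling maze.sense(east), → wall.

Calling maze.sense(south), and observe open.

Next I call stack.push(south), and get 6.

Calling maze.move(south), and get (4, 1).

I invoke maze.sense(east), yielding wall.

Then maze.sense(west), giving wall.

I try maze.sense(south), giving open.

I use stack.push(south), which returns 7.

Calling maze.move(south), which returns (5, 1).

I try maze.sense(east), giving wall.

I invoke maze.sense(west), and get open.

Calling stack.push(west), which returns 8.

Then maze.move(west), giving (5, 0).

I try maze.sense(south), and see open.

I try stack.push(south), which returns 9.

I call maze.move(south), and observe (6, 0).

Calling maze.sense(east), : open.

Next I call stack.push(east), giving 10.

I run maze.move(east), which returns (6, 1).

Now I run maze.sense(east), — result: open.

I call stack.push(east), — result: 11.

I use maze.move(east), and observe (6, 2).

I invoke maze.sense(east), and see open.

I use stack.push(east), → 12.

I call maze.move(east), — result: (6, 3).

I invoke maze.sense(east), giving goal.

I use maze.move(east), and get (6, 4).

Answer: (6, 4)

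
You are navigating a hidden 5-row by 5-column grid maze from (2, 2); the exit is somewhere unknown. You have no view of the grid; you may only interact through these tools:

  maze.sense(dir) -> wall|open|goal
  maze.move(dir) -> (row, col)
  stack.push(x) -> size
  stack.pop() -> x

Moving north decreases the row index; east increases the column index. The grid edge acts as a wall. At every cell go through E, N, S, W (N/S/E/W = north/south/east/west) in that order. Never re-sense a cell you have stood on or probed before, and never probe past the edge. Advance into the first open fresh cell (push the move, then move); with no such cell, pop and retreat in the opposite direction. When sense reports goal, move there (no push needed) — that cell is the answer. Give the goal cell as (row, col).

I run maze.sense with dir='east', : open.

Invoking stack.push with x='east', → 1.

Then maze.move with dir='east', which returns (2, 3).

I use maze.sense with dir='east', : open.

Invoking stack.push with x='east', : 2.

Next I call maze.move with dir='east', — result: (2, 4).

Using maze.sense with dir='north', and see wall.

I call maze.sense with dir='south', yielding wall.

Now I run stack.pop, → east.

Invoking maze.move with dir='west', and observe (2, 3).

Calling maze.sense with dir='north', and get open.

Next I call stack.push with x='north', giving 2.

I use maze.move with dir='north', : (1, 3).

I use maze.sense with dir='north', — result: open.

Calling stack.push with x='north', and observe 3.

Now I run maze.move with dir='north', → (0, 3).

Using maze.sense with dir='east', → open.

Invoking stack.push with x='east', → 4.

I use maze.move with dir='east', and get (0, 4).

Using stack.pop, → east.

I call maze.move with dir='west', and observe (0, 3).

I use maze.sense with dir='west', : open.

I try stack.push with x='west', which returns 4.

I use maze.move with dir='west', — result: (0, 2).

I call maze.sense with dir='south', and get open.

I call stack.push with x='south', giving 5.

I run maze.move with dir='south', — result: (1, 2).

Next I call maze.sense with dir='west', — result: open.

I try stack.push with x='west', yielding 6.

Calling maze.move with dir='west', and get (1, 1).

I invoke maze.sense with dir='north', and get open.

I try stack.push with x='north', which returns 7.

Then maze.move with dir='north', : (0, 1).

Now I run maze.sense with dir='west', and get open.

I invoke stack.push with x='west', and see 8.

I call maze.move with dir='west', → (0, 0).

I use maze.sense with dir='south', — result: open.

I run stack.push with x='south', and observe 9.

I run maze.move with dir='south', → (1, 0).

I use maze.sense with dir='south', which returns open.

Next I call stack.push with x='south', giving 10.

I try maze.move with dir='south', and see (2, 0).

Then maze.sense with dir='east', and see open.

Invoking stack.push with x='east', → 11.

Using maze.move with dir='east', and observe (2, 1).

I call maze.sense with dir='south', and get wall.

I call stack.pop, : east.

I call maze.move with dir='west', giving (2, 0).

I call maze.sense with dir='south', and see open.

I run stack.push with x='south', — result: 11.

I call maze.move with dir='south', yielding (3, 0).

Invoking maze.sense with dir='south', — result: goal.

Using maze.move with dir='south', and get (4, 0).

Answer: (4, 0)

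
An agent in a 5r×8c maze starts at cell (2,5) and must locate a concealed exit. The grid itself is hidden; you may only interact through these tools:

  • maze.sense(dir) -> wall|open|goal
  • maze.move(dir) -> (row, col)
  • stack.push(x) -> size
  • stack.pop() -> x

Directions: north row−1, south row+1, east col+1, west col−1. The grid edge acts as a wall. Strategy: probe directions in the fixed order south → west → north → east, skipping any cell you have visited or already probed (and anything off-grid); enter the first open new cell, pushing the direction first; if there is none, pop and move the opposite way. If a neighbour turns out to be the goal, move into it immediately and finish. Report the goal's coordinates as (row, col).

Step: maze.sense[dir='south']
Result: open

Step: stack.push[x='south']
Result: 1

Step: maze.move[dir='south']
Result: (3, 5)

Step: maze.sense[dir='south']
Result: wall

Step: maze.sense[dir='west']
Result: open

Step: stack.push[x='west']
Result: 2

Step: maze.move[dir='west']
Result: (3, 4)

Step: maze.sense[dir='south']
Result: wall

Step: maze.sense[dir='west']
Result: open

Step: stack.push[x='west']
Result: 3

Step: maze.move[dir='west']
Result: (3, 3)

Step: maze.sense[dir='south']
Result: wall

Step: maze.sense[dir='west']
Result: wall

Step: maze.sense[dir='north']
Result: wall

Step: stack.pop[]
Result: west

Step: maze.move[dir='east']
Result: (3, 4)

Step: maze.sense[dir='north']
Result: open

Step: stack.push[x='north']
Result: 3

Step: maze.move[dir='north']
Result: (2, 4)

Step: maze.sense[dir='north']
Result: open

Step: stack.push[x='north']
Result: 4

Step: maze.move[dir='north']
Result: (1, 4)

Step: maze.sense[dir='west']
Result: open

Step: stack.push[x='west']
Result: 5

Step: maze.move[dir='west']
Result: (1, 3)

Step: maze.sense[dir='west']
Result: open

Step: stack.push[x='west']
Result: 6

Step: maze.move[dir='west']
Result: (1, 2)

Step: maze.sense[dir='south']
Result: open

Step: stack.push[x='south']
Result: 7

Step: maze.move[dir='south']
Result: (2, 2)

Step: maze.sense[dir='west']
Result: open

Step: stack.push[x='west']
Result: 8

Step: maze.move[dir='west']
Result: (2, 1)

Step: maze.sense[dir='south']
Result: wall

Step: maze.sense[dir='west']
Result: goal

Step: maze.move[dir='west']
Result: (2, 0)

Answer: (2, 0)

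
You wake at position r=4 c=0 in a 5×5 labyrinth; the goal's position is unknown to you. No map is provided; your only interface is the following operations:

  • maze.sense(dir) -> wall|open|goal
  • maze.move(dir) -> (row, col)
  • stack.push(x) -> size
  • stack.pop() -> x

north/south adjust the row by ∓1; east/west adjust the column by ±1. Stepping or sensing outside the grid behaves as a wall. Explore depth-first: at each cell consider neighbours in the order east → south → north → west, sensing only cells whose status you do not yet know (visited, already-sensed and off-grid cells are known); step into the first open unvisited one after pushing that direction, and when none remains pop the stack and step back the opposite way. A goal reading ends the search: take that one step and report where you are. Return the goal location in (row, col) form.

>> maze.sense(east)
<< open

>> stack.push(east)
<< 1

>> maze.move(east)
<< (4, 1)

>> maze.sense(east)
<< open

>> stack.push(east)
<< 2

>> maze.move(east)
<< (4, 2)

>> maze.sense(east)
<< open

>> stack.push(east)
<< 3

>> maze.move(east)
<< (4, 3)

>> maze.sense(east)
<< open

>> stack.push(east)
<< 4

>> maze.move(east)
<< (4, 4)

>> maze.sense(north)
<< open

>> stack.push(north)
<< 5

>> maze.move(north)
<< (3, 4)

>> maze.sense(north)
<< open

>> stack.push(north)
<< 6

>> maze.move(north)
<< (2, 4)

>> maze.sense(north)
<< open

>> stack.push(north)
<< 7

>> maze.move(north)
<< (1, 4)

>> maze.sense(north)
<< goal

>> maze.move(north)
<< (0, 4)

Answer: (0, 4)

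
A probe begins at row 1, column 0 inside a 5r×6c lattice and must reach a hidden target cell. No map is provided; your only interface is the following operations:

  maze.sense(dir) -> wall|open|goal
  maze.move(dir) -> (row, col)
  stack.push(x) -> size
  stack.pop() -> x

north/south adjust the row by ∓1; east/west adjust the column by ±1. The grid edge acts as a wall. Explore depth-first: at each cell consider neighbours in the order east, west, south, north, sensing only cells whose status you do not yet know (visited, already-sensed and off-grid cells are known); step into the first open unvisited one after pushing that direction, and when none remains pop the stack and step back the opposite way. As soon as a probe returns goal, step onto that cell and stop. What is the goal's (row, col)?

>> sense(dir=east)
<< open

>> push(x=east)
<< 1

>> move(dir=east)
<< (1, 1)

>> sense(dir=east)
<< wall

>> sense(dir=south)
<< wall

>> sense(dir=north)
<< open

>> push(x=north)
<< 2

>> move(dir=north)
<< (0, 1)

>> sense(dir=east)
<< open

>> push(x=east)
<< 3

>> move(dir=east)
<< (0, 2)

>> sense(dir=east)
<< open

>> push(x=east)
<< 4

>> move(dir=east)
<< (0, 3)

>> sense(dir=east)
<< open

>> push(x=east)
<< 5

>> move(dir=east)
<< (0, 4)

>> sense(dir=east)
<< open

>> push(x=east)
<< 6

>> move(dir=east)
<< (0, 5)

>> sense(dir=south)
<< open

>> push(x=south)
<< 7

>> move(dir=south)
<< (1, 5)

>> sense(dir=west)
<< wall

>> sense(dir=south)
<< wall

>> pop()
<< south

>> move(dir=north)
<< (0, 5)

>> pop()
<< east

>> move(dir=west)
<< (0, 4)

>> pop()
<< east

>> move(dir=west)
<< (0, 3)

>> sense(dir=south)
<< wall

>> pop()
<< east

>> move(dir=west)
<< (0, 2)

>> pop()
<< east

>> move(dir=west)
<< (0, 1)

>> sense(dir=west)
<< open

>> push(x=west)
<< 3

>> move(dir=west)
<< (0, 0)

>> pop()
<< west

>> move(dir=east)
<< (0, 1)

>> pop()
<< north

>> move(dir=south)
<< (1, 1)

>> pop()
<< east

>> move(dir=west)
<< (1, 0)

>> sense(dir=south)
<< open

>> push(x=south)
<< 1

>> move(dir=south)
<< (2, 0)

>> sense(dir=south)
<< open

>> push(x=south)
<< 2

>> move(dir=south)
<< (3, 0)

>> sense(dir=east)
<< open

>> push(x=east)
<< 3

>> move(dir=east)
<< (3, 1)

>> sense(dir=east)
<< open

>> push(x=east)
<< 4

>> move(dir=east)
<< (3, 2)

>> sense(dir=east)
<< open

>> push(x=east)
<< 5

>> move(dir=east)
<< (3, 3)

>> sense(dir=east)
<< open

>> push(x=east)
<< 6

>> move(dir=east)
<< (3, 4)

>> sense(dir=east)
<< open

>> push(x=east)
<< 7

>> move(dir=east)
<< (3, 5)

>> sense(dir=south)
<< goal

>> move(dir=south)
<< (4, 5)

Answer: (4, 5)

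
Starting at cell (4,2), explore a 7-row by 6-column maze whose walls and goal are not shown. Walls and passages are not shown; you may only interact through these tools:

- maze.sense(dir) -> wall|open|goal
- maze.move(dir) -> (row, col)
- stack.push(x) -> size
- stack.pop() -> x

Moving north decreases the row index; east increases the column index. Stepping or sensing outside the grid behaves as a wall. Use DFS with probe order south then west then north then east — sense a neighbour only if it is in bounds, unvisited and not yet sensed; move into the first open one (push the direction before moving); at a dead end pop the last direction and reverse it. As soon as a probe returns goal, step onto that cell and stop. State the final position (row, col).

→ maze.sense(dir→south)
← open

→ stack.push(x→south)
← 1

→ maze.move(dir→south)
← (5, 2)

→ maze.sense(dir→south)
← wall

→ maze.sense(dir→west)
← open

→ stack.push(x→west)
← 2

→ maze.move(dir→west)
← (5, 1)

→ maze.sense(dir→south)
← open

→ stack.push(x→south)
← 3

→ maze.move(dir→south)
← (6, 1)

→ maze.sense(dir→west)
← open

→ stack.push(x→west)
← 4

→ maze.move(dir→west)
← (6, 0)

→ maze.sense(dir→north)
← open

→ stack.push(x→north)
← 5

→ maze.move(dir→north)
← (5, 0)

→ maze.sense(dir→north)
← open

→ stack.push(x→north)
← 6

→ maze.move(dir→north)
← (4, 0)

→ maze.sense(dir→north)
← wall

→ maze.sense(dir→east)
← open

→ stack.push(x→east)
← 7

→ maze.move(dir→east)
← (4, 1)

→ maze.sense(dir→north)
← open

→ stack.push(x→north)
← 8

→ maze.move(dir→north)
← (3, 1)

→ maze.sense(dir→north)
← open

→ stack.push(x→north)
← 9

→ maze.move(dir→north)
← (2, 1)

→ maze.sense(dir→west)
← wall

→ maze.sense(dir→north)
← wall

→ maze.sense(dir→east)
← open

→ stack.push(x→east)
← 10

→ maze.move(dir→east)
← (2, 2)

→ maze.sense(dir→south)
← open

→ stack.push(x→south)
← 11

→ maze.move(dir→south)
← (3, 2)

→ maze.sense(dir→east)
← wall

→ stack.pop()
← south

→ maze.move(dir→north)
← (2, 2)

→ maze.sense(dir→north)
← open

→ stack.push(x→north)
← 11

→ maze.move(dir→north)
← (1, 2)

→ maze.sense(dir→north)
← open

→ stack.push(x→north)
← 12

→ maze.move(dir→north)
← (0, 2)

→ maze.sense(dir→west)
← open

→ stack.push(x→west)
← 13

→ maze.move(dir→west)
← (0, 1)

→ maze.sense(dir→west)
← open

→ stack.push(x→west)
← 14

→ maze.move(dir→west)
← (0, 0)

→ maze.sense(dir→south)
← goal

→ maze.move(dir→south)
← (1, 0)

Answer: (1, 0)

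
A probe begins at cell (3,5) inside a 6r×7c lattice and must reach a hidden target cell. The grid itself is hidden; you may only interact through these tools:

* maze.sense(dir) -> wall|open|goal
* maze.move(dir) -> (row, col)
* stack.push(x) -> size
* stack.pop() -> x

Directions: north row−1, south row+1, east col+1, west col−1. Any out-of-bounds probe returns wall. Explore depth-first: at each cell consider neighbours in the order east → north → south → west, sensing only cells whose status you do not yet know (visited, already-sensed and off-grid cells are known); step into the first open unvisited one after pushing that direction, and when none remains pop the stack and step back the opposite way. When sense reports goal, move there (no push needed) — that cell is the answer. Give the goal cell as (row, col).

CALL maze.sense[dir: east]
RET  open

CALL stack.push[x: east]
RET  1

CALL maze.move[dir: east]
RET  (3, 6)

CALL maze.sense[dir: north]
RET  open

CALL stack.push[x: north]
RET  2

CALL maze.move[dir: north]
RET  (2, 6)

CALL maze.sense[dir: north]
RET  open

CALL stack.push[x: north]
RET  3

CALL maze.move[dir: north]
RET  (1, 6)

CALL maze.sense[dir: north]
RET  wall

CALL maze.sense[dir: west]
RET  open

CALL stack.push[x: west]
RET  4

CALL maze.move[dir: west]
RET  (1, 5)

CALL maze.sense[dir: north]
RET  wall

CALL maze.sense[dir: south]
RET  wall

CALL maze.sense[dir: west]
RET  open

CALL stack.push[x: west]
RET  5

CALL maze.move[dir: west]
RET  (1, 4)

CALL maze.sense[dir: north]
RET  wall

CALL maze.sense[dir: south]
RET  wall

CALL maze.sense[dir: west]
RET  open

CALL stack.push[x: west]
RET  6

CALL maze.move[dir: west]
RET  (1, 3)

CALL maze.sense[dir: north]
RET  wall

CALL maze.sense[dir: south]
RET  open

CALL stack.push[x: south]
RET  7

CALL maze.move[dir: south]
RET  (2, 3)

CALL maze.sense[dir: south]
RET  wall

CALL maze.sense[dir: west]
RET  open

CALL stack.push[x: west]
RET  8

CALL maze.move[dir: west]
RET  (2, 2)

CALL maze.sense[dir: north]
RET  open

CALL stack.push[x: north]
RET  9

CALL maze.move[dir: north]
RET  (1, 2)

CALL maze.sense[dir: north]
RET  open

CALL stack.push[x: north]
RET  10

CALL maze.move[dir: north]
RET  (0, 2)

CALL maze.sense[dir: west]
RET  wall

CALL stack.pop[]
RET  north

CALL maze.move[dir: south]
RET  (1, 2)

CALL maze.sense[dir: west]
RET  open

CALL stack.push[x: west]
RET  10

CALL maze.move[dir: west]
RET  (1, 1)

CALL maze.sense[dir: south]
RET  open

CALL stack.push[x: south]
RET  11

CALL maze.move[dir: south]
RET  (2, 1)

CALL maze.sense[dir: south]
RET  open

CALL stack.push[x: south]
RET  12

CALL maze.move[dir: south]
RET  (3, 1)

CALL maze.sense[dir: east]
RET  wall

CALL maze.sense[dir: south]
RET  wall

CALL maze.sense[dir: west]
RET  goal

CALL maze.move[dir: west]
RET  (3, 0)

Answer: (3, 0)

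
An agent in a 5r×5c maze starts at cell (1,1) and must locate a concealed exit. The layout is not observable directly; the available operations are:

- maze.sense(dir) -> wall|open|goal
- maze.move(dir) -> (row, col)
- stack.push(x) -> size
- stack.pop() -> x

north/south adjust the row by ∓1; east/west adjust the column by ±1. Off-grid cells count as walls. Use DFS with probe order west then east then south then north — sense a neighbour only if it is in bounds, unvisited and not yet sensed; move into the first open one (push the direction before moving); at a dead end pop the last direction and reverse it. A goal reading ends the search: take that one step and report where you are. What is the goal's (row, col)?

-- 1. sense(dir: west) ~> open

-- 2. push(x: west) ~> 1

-- 3. move(dir: west) ~> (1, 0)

-- 4. sense(dir: south) ~> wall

-- 5. sense(dir: north) ~> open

-- 6. push(x: north) ~> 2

-- 7. move(dir: north) ~> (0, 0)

-- 8. sense(dir: east) ~> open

-- 9. push(x: east) ~> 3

-- 10. move(dir: east) ~> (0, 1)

-- 11. sense(dir: east) ~> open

-- 12. push(x: east) ~> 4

-- 13. move(dir: east) ~> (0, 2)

-- 14. sense(dir: east) ~> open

-- 15. push(x: east) ~> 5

-- 16. move(dir: east) ~> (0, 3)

-- 17. sense(dir: east) ~> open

-- 18. push(x: east) ~> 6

-- 19. move(dir: east) ~> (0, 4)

-- 20. sense(dir: south) ~> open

-- 21. push(x: south) ~> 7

-- 22. move(dir: south) ~> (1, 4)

-- 23. sense(dir: west) ~> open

-- 24. push(x: west) ~> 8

-- 25. move(dir: west) ~> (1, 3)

-- 26. sense(dir: west) ~> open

-- 27. push(x: west) ~> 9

-- 28. move(dir: west) ~> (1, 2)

-- 29. sense(dir: south) ~> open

-- 30. push(x: south) ~> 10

-- 31. move(dir: south) ~> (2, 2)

-- 32. sense(dir: west) ~> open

-- 33. push(x: west) ~> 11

-- 34. move(dir: west) ~> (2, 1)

-- 35. sense(dir: south) ~> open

-- 36. push(x: south) ~> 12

-- 37. move(dir: south) ~> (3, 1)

-- 38. sense(dir: west) ~> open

-- 39. push(x: west) ~> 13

-- 40. move(dir: west) ~> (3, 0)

-- 41. sense(dir: south) ~> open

-- 42. push(x: south) ~> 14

-- 43. move(dir: south) ~> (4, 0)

-- 44. sense(dir: east) ~> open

-- 45. push(x: east) ~> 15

-- 46. move(dir: east) ~> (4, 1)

-- 47. sense(dir: east) ~> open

-- 48. push(x: east) ~> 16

-- 49. move(dir: east) ~> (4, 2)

-- 50. sense(dir: east) ~> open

-- 51. push(x: east) ~> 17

-- 52. move(dir: east) ~> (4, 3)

-- 53. sense(dir: east) ~> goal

-- 54. move(dir: east) ~> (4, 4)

Answer: (4, 4)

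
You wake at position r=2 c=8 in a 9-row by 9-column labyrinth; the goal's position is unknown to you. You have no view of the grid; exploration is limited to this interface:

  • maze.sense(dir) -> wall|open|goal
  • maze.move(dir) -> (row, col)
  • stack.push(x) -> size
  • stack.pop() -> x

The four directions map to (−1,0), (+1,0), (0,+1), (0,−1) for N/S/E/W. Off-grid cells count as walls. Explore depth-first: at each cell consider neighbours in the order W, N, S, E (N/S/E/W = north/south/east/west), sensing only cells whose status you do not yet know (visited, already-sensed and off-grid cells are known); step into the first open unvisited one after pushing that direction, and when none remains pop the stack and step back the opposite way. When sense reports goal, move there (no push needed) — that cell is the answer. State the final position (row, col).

CALL sense[dir=west]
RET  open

CALL push[x=west]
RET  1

CALL move[dir=west]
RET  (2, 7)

CALL sense[dir=west]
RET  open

CALL push[x=west]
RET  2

CALL move[dir=west]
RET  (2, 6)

CALL sense[dir=west]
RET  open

CALL push[x=west]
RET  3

CALL move[dir=west]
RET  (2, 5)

CALL sense[dir=west]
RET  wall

CALL sense[dir=north]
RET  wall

CALL sense[dir=south]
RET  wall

CALL pop[]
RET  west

CALL move[dir=east]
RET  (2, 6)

CALL sense[dir=north]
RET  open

CALL push[x=north]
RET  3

CALL move[dir=north]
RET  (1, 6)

CALL sense[dir=north]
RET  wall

CALL sense[dir=east]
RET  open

CALL push[x=east]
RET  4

CALL move[dir=east]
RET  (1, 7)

CALL sense[dir=north]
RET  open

CALL push[x=north]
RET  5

CALL move[dir=north]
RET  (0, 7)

CALL sense[dir=east]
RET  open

CALL push[x=east]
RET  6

CALL move[dir=east]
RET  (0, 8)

CALL sense[dir=south]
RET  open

CALL push[x=south]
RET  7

CALL move[dir=south]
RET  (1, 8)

CALL pop[]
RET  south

CALL move[dir=north]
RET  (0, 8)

CALL pop[]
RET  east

CALL move[dir=west]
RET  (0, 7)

CALL pop[]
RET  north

CALL move[dir=south]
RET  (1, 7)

CALL pop[]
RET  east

CALL move[dir=west]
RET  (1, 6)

CALL pop[]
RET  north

CALL move[dir=south]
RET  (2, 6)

CALL sense[dir=south]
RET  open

CALL push[x=south]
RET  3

CALL move[dir=south]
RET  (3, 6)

CALL sense[dir=south]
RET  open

CALL push[x=south]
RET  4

CALL move[dir=south]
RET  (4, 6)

CALL sense[dir=west]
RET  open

CALL push[x=west]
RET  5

CALL move[dir=west]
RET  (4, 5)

CALL sense[dir=west]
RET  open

CALL push[x=west]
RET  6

CALL move[dir=west]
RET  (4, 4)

CALL sense[dir=west]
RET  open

CALL push[x=west]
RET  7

CALL move[dir=west]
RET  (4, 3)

CALL sense[dir=west]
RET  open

CALL push[x=west]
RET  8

CALL move[dir=west]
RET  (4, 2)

CALL sense[dir=west]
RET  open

CALL push[x=west]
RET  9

CALL move[dir=west]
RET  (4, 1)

CALL sense[dir=west]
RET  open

CALL push[x=west]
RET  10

CALL move[dir=west]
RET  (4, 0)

CALL sense[dir=north]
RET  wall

CALL sense[dir=south]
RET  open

CALL push[x=south]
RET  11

CALL move[dir=south]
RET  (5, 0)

CALL sense[dir=south]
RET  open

CALL push[x=south]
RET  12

CALL move[dir=south]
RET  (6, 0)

CALL sense[dir=south]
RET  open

CALL push[x=south]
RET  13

CALL move[dir=south]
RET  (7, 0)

CALL sense[dir=south]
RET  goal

CALL move[dir=south]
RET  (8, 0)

Answer: (8, 0)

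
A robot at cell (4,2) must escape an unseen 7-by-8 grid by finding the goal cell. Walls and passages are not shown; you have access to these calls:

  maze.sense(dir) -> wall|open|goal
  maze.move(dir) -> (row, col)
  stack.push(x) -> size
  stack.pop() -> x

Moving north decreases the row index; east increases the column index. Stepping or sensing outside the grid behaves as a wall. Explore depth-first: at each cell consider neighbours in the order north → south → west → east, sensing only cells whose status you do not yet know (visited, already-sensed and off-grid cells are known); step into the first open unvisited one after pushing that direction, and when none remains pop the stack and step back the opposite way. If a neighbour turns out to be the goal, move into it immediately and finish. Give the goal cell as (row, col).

> maze.sense dir: north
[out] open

> stack.push x: north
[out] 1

> maze.move dir: north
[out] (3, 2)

> maze.sense dir: north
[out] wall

> maze.sense dir: west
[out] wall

> maze.sense dir: east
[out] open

> stack.push x: east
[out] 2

> maze.move dir: east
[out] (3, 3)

> maze.sense dir: north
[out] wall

> maze.sense dir: south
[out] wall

> maze.sense dir: east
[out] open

> stack.push x: east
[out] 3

> maze.move dir: east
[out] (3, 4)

> maze.sense dir: north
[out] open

> stack.push x: north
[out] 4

> maze.move dir: north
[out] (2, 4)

> maze.sense dir: north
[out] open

> stack.push x: north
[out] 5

> maze.move dir: north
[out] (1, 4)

> maze.sense dir: north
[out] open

> stack.push x: north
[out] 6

> maze.move dir: north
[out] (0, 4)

> maze.sense dir: west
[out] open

> stack.push x: west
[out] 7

> maze.move dir: west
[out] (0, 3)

> maze.sense dir: south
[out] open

> stack.push x: south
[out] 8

> maze.move dir: south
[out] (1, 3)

> maze.sense dir: west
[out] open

> stack.push x: west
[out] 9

> maze.move dir: west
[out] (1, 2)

> maze.sense dir: north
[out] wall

> maze.sense dir: west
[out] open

> stack.push x: west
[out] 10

> maze.move dir: west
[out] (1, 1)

> maze.sense dir: north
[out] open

> stack.push x: north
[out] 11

> maze.move dir: north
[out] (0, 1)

> maze.sense dir: west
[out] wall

> stack.pop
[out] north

> maze.move dir: south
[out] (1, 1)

> maze.sense dir: south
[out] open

> stack.push x: south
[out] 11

> maze.move dir: south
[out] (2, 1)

> maze.sense dir: west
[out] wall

> stack.pop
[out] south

> maze.move dir: north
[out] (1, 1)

> maze.sense dir: west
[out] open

> stack.push x: west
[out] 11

> maze.move dir: west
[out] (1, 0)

> stack.pop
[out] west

> maze.move dir: east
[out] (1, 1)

> stack.pop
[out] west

> maze.move dir: east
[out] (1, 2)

> stack.pop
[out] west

> maze.move dir: east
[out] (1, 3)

> stack.pop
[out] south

> maze.move dir: north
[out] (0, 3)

> stack.pop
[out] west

> maze.move dir: east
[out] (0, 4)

> maze.sense dir: east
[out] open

> stack.push x: east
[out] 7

> maze.move dir: east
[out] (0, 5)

> maze.sense dir: south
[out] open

> stack.push x: south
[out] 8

> maze.move dir: south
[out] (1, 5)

> maze.sense dir: south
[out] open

> stack.push x: south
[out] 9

> maze.move dir: south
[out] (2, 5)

> maze.sense dir: south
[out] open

> stack.push x: south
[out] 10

> maze.move dir: south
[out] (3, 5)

> maze.sense dir: south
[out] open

> stack.push x: south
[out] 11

> maze.move dir: south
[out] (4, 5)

> maze.sense dir: south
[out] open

> stack.push x: south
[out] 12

> maze.move dir: south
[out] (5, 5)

> maze.sense dir: south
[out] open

> stack.push x: south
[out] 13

> maze.move dir: south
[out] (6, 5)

> maze.sense dir: west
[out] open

> stack.push x: west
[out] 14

> maze.move dir: west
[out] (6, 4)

> maze.sense dir: north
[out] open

> stack.push x: north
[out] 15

> maze.move dir: north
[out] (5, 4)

> maze.sense dir: north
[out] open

> stack.push x: north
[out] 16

> maze.move dir: north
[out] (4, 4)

> stack.pop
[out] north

> maze.move dir: south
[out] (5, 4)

> maze.sense dir: west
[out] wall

> stack.pop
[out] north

> maze.move dir: south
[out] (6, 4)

> maze.sense dir: west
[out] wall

> stack.pop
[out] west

> maze.move dir: east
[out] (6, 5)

> maze.sense dir: east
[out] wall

> stack.pop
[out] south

> maze.move dir: north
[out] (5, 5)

> maze.sense dir: east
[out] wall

> stack.pop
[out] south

> maze.move dir: north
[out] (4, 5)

> maze.sense dir: east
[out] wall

> stack.pop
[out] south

> maze.move dir: north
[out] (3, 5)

> maze.sense dir: east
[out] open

> stack.push x: east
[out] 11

> maze.move dir: east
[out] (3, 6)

> maze.sense dir: north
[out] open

> stack.push x: north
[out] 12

> maze.move dir: north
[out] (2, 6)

> maze.sense dir: north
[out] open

> stack.push x: north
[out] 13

> maze.move dir: north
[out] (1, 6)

> maze.sense dir: north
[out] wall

> maze.sense dir: east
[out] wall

> stack.pop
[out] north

> maze.move dir: south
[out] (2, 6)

> maze.sense dir: east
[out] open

> stack.push x: east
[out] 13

> maze.move dir: east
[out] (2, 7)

> maze.sense dir: south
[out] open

> stack.push x: south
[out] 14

> maze.move dir: south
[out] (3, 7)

> maze.sense dir: south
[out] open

> stack.push x: south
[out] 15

> maze.move dir: south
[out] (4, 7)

> maze.sense dir: south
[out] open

> stack.push x: south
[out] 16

> maze.move dir: south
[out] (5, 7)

> maze.sense dir: south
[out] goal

> maze.move dir: south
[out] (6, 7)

Answer: (6, 7)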